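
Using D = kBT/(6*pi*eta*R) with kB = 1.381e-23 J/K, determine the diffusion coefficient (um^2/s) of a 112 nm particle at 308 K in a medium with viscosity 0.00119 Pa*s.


Radius R = 112/2 = 56 nm = 5.6e-08 m
D = kB*T / (6*pi*eta*R)
D = 1.381e-23 * 308 / (6 * pi * 0.00119 * 5.6e-08)
D = 3.38617e-12 m^2/s = 3.386 um^2/s

3.386


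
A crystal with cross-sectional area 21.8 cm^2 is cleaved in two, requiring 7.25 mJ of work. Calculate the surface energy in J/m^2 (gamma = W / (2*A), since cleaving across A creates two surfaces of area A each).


Convert: A = 21.8 cm^2 = 0.00218 m^2, W = 7.25 mJ = 0.00725 J
Cleaving exposes two faces of area A, so total new surface = 2*A and gamma = W / (2*A)
gamma = 0.00725 / (2 * 0.00218)
gamma = 1.663 J/m^2

1.663


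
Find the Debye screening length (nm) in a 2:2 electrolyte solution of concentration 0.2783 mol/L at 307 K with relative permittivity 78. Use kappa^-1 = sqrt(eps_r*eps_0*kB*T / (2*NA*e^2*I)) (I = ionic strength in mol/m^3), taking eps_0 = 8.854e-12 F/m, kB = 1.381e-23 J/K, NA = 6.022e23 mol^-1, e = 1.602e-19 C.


Ionic strength I = 0.2783 * 2^2 * 1000 = 1113.2 mol/m^3
kappa^-1 = sqrt(78 * 8.854e-12 * 1.381e-23 * 307 / (2 * 6.022e23 * (1.602e-19)^2 * 1113.2))
kappa^-1 = 0.292 nm

0.292


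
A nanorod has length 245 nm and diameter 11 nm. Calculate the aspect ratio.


Aspect ratio AR = length / diameter
AR = 245 / 11
AR = 22.27

22.27


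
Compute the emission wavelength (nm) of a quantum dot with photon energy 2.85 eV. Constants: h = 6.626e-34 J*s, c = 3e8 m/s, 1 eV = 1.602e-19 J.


Convert energy: E = 2.85 eV = 2.85 * 1.602e-19 = 4.5657e-19 J
lambda = h*c / E = 6.626e-34 * 3e8 / 4.5657e-19
lambda = 4.35377e-07 m = 435.4 nm

435.4


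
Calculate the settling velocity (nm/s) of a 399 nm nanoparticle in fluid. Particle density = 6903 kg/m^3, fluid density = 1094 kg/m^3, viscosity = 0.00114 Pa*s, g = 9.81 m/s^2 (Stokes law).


Radius R = 399/2 nm = 1.995e-07 m
Density difference = 6903 - 1094 = 5809 kg/m^3
v = 2 * R^2 * (rho_p - rho_f) * g / (9 * eta)
v = 2 * (1.995e-07)^2 * 5809 * 9.81 / (9 * 0.00114)
v = 4.42119e-07 m/s = 442.1186 nm/s

442.1186


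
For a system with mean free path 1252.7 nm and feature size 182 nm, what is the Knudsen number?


Knudsen number Kn = lambda / L
Kn = 1252.7 / 182
Kn = 6.883

6.883


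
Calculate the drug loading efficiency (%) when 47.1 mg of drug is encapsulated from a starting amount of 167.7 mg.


Drug loading efficiency = (drug loaded / drug initial) * 100
DLE = 47.1 / 167.7 * 100
DLE = 0.2809 * 100
DLE = 28.09%

28.09


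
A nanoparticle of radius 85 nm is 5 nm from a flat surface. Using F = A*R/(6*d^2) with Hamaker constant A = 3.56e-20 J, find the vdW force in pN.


Convert to SI: R = 85 nm = 8.5e-08 m, d = 5 nm = 5e-09 m
F = A * R / (6 * d^2)
F = 3.56e-20 * 8.5e-08 / (6 * (5e-09)^2)
F = 2.01733e-11 N = 20.173 pN

20.173


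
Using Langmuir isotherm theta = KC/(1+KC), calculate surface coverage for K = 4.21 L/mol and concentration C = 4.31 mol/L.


Langmuir isotherm: theta = K*C / (1 + K*C)
K*C = 4.21 * 4.31 = 18.1451
theta = 18.1451 / (1 + 18.1451) = 18.1451 / 19.1451
theta = 0.9478

0.9478


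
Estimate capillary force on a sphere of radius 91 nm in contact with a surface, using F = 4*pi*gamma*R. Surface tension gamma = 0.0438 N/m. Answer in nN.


Convert radius: R = 91 nm = 9.1e-08 m
F = 4 * pi * gamma * R
F = 4 * pi * 0.0438 * 9.1e-08
F = 5.0087e-08 N = 50.087 nN

50.087


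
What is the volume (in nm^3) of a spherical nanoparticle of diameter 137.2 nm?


Radius r = 137.2/2 = 68.6 nm
Volume V = (4/3) * pi * r^3
V = (4/3) * pi * (68.6)^3
V = 1352262.35 nm^3

1352262.35


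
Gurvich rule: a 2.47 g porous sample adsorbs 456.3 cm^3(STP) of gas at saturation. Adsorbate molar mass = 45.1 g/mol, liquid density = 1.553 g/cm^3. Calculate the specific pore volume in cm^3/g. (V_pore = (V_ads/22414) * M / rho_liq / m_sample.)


Moles adsorbed n = V_ads / 22414 = 456.3 / 22414 = 2.035781e-02 mol
Liquid volume V_liq = n * M / rho_liq = 2.035781e-02 * 45.1 / 1.553 = 0.59120 cm^3
Specific pore volume V_pore = V_liq / m_sample = 0.59120 / 2.47
V_pore = 0.2394 cm^3/g

0.2394


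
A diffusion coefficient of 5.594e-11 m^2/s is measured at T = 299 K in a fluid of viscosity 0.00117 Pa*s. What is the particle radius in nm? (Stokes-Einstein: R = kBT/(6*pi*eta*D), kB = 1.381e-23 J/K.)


Stokes-Einstein: R = kB*T / (6*pi*eta*D)
R = 1.381e-23 * 299 / (6 * pi * 0.00117 * 5.594e-11)
R = 3.347e-09 m = 3.35 nm

3.35


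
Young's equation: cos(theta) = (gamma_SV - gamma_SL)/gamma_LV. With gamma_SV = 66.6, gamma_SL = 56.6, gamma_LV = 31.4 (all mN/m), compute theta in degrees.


cos(theta) = (gamma_SV - gamma_SL) / gamma_LV
cos(theta) = (66.6 - 56.6) / 31.4
cos(theta) = 0.318471
theta = arccos(0.318471) = 71.43 degrees

71.43


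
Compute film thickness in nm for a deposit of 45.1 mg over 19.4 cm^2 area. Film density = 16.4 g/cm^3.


Convert: m = 45.1 mg = 4.5100e-05 kg, A = 19.4 cm^2 = 1.9400e-03 m^2, rho = 16.4 g/cm^3 = 16400 kg/m^3
t = m / (A * rho)
t = 4.5100e-05 / (1.9400e-03 * 16400)
t = 1.4175e-06 m = 1417.5 nm

1417.5


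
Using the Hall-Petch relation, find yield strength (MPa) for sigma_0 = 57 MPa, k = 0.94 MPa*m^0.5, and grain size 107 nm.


d = 107 nm = 1.07e-07 m
sqrt(d) = 0.0003271085
Hall-Petch contribution = k / sqrt(d) = 0.94 / 0.0003271085 = 2873.7 MPa
sigma = sigma_0 + k/sqrt(d) = 57 + 2873.7 = 2930.7 MPa

2930.7


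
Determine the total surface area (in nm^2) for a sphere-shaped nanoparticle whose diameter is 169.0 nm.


Radius r = 169.0/2 = 84.5 nm
Surface area SA = 4 * pi * r^2
SA = 4 * pi * (84.5)^2
SA = 89727.03 nm^2

89727.03


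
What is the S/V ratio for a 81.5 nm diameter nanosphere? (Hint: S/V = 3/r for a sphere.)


Radius r = 81.5/2 = 40.75 nm
S/V = 3 / r = 3 / 40.75
S/V = 0.0736 nm^-1

0.0736


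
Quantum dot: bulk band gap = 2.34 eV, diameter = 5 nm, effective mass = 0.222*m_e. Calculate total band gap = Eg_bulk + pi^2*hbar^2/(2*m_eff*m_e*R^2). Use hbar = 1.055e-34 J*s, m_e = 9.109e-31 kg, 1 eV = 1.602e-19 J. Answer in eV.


Radius R = 5/2 nm = 2.5e-09 m
Confinement energy dE = pi^2 * hbar^2 / (2 * m_eff * m_e * R^2)
dE = pi^2 * (1.055e-34)^2 / (2 * 0.222 * 9.109e-31 * (2.5e-09)^2) J, divided by 1.602e-19 J/eV
dE = 0.2713 eV
Total band gap = E_g(bulk) + dE = 2.34 + 0.2713 = 2.6113 eV

2.6113


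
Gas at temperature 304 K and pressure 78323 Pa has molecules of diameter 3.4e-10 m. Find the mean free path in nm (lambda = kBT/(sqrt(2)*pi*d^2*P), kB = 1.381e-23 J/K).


Mean free path: lambda = kB*T / (sqrt(2) * pi * d^2 * P)
lambda = 1.381e-23 * 304 / (sqrt(2) * pi * (3.4e-10)^2 * 78323)
lambda = 1.04365e-07 m
lambda = 104.37 nm

104.37


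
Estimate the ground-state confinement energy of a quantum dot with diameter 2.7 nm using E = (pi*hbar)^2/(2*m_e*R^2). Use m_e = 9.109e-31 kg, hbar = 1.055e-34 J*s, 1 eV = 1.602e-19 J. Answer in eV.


Radius R = 2.7/2 = 1.35 nm = 1.35e-09 m
E = (pi * 1.055e-34)^2 / (2 * 9.109e-31 * (1.35e-09)^2)
E(J) = 3.30854e-20
E = E(J) / 1.602e-19 = 0.2065 eV

0.2065


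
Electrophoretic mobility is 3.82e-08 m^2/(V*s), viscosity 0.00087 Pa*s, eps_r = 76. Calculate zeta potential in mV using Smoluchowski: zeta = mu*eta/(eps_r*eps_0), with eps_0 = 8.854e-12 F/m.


Smoluchowski equation: zeta = mu * eta / (eps_r * eps_0)
zeta = 3.82e-08 * 0.00087 / (76 * 8.854e-12)
zeta = 0.049389 V = 49.39 mV

49.39


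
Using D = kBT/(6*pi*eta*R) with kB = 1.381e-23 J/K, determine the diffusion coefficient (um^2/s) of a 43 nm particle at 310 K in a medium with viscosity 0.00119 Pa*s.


Radius R = 43/2 = 21.5 nm = 2.15e-08 m
D = kB*T / (6*pi*eta*R)
D = 1.381e-23 * 310 / (6 * pi * 0.00119 * 2.15e-08)
D = 8.87705e-12 m^2/s = 8.877 um^2/s

8.877


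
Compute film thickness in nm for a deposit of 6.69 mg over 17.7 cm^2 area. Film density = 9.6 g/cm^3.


Convert: m = 6.69 mg = 6.6900e-06 kg, A = 17.7 cm^2 = 1.7700e-03 m^2, rho = 9.6 g/cm^3 = 9600 kg/m^3
t = m / (A * rho)
t = 6.6900e-06 / (1.7700e-03 * 9600)
t = 3.9371e-07 m = 393.7 nm

393.7


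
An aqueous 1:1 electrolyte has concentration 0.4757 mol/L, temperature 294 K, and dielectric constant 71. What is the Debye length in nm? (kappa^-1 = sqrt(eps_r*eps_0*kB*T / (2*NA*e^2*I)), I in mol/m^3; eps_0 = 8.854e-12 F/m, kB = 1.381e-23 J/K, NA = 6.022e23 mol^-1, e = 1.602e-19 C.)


Ionic strength I = 0.4757 * 1^2 * 1000 = 475.7 mol/m^3
kappa^-1 = sqrt(71 * 8.854e-12 * 1.381e-23 * 294 / (2 * 6.022e23 * (1.602e-19)^2 * 475.7))
kappa^-1 = 0.417 nm

0.417


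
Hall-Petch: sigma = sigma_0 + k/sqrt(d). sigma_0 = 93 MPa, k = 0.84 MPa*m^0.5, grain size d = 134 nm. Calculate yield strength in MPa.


d = 134 nm = 1.34e-07 m
sqrt(d) = 0.0003660601
Hall-Petch contribution = k / sqrt(d) = 0.84 / 0.0003660601 = 2294.7 MPa
sigma = sigma_0 + k/sqrt(d) = 93 + 2294.7 = 2387.7 MPa

2387.7


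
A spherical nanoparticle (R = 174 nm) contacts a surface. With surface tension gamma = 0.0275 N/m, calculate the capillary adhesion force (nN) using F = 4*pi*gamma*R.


Convert radius: R = 174 nm = 1.74e-07 m
F = 4 * pi * gamma * R
F = 4 * pi * 0.0275 * 1.74e-07
F = 6.01301e-08 N = 60.1301 nN

60.1301


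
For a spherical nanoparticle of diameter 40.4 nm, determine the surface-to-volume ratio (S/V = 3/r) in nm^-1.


Radius r = 40.4/2 = 20.2 nm
S/V = 3 / r = 3 / 20.2
S/V = 0.1485 nm^-1

0.1485


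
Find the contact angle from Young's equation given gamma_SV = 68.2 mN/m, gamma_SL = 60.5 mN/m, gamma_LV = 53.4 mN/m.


cos(theta) = (gamma_SV - gamma_SL) / gamma_LV
cos(theta) = (68.2 - 60.5) / 53.4
cos(theta) = 0.144195
theta = arccos(0.144195) = 81.71 degrees

81.71


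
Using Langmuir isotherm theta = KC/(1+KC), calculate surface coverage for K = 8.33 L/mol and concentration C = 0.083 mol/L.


Langmuir isotherm: theta = K*C / (1 + K*C)
K*C = 8.33 * 0.083 = 0.69139
theta = 0.69139 / (1 + 0.69139) = 0.69139 / 1.69139
theta = 0.4088

0.4088


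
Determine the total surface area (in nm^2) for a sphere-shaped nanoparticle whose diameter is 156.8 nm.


Radius r = 156.8/2 = 78.4 nm
Surface area SA = 4 * pi * r^2
SA = 4 * pi * (78.4)^2
SA = 77239.95 nm^2

77239.95


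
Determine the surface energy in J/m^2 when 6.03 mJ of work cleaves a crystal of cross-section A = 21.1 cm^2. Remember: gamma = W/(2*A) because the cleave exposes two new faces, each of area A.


Convert: A = 21.1 cm^2 = 0.00211 m^2, W = 6.03 mJ = 0.00603 J
Cleaving exposes two faces of area A, so total new surface = 2*A and gamma = W / (2*A)
gamma = 0.00603 / (2 * 0.00211)
gamma = 1.429 J/m^2

1.429


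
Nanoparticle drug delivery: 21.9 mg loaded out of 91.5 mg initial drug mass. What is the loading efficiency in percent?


Drug loading efficiency = (drug loaded / drug initial) * 100
DLE = 21.9 / 91.5 * 100
DLE = 0.2393 * 100
DLE = 23.93%

23.93


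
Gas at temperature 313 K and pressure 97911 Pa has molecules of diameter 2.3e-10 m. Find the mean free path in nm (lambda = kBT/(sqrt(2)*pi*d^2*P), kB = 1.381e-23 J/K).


Mean free path: lambda = kB*T / (sqrt(2) * pi * d^2 * P)
lambda = 1.381e-23 * 313 / (sqrt(2) * pi * (2.3e-10)^2 * 97911)
lambda = 1.87839e-07 m
lambda = 187.84 nm

187.84


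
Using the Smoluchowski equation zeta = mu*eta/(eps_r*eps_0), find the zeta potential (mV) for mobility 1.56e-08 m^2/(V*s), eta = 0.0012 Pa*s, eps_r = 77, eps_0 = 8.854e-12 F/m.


Smoluchowski equation: zeta = mu * eta / (eps_r * eps_0)
zeta = 1.56e-08 * 0.0012 / (77 * 8.854e-12)
zeta = 0.027458 V = 27.46 mV

27.46


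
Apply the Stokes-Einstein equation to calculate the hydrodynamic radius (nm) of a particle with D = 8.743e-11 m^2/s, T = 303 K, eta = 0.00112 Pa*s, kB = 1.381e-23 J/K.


Stokes-Einstein: R = kB*T / (6*pi*eta*D)
R = 1.381e-23 * 303 / (6 * pi * 0.00112 * 8.743e-11)
R = 2.26703e-09 m = 2.27 nm

2.27


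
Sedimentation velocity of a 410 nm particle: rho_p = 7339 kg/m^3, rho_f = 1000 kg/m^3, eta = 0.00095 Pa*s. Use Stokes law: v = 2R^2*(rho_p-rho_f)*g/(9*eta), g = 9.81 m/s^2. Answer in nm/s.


Radius R = 410/2 nm = 2.05e-07 m
Density difference = 7339 - 1000 = 6339 kg/m^3
v = 2 * R^2 * (rho_p - rho_f) * g / (9 * eta)
v = 2 * (2.05e-07)^2 * 6339 * 9.81 / (9 * 0.00095)
v = 6.1131e-07 m/s = 611.3098 nm/s

611.3098


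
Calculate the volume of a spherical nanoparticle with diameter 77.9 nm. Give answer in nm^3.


Radius r = 77.9/2 = 38.95 nm
Volume V = (4/3) * pi * r^3
V = (4/3) * pi * (38.95)^3
V = 247520.4 nm^3

247520.4


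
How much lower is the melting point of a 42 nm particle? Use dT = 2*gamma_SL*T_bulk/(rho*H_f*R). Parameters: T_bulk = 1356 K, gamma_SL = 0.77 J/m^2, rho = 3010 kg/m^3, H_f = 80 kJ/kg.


Radius R = 42/2 = 21 nm = 2.1e-08 m
Convert H_f = 80 kJ/kg = 80000 J/kg
dT = 2 * gamma_SL * T_bulk / (rho * H_f * R)
dT = 2 * 0.77 * 1356 / (3010 * 80000 * 2.1e-08)
dT = 413.0 K

413.0


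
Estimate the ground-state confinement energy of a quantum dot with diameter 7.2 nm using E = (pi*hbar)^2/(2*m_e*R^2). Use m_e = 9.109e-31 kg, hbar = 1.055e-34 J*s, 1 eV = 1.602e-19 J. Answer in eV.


Radius R = 7.2/2 = 3.6 nm = 3.6e-09 m
E = (pi * 1.055e-34)^2 / (2 * 9.109e-31 * (3.6e-09)^2)
E(J) = 4.65263e-21
E = E(J) / 1.602e-19 = 0.029 eV

0.029


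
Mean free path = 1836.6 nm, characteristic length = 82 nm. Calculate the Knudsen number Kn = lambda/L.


Knudsen number Kn = lambda / L
Kn = 1836.6 / 82
Kn = 22.3976

22.3976


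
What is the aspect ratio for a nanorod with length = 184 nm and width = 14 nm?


Aspect ratio AR = length / diameter
AR = 184 / 14
AR = 13.14

13.14


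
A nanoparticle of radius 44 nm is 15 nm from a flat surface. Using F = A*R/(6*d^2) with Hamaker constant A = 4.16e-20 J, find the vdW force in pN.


Convert to SI: R = 44 nm = 4.4e-08 m, d = 15 nm = 1.5e-08 m
F = A * R / (6 * d^2)
F = 4.16e-20 * 4.4e-08 / (6 * (1.5e-08)^2)
F = 1.35585e-12 N = 1.356 pN

1.356


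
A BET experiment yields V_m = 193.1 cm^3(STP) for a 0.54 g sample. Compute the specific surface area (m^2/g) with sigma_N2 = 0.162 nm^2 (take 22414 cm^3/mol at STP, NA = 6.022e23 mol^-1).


Number of moles in monolayer = V_m / 22414 = 193.1 / 22414 = 0.00861515
Number of molecules = moles * NA = 0.00861515 * 6.022e23
SA = molecules * sigma / mass
SA = (193.1 / 22414) * 6.022e23 * 0.162e-18 / 0.54
SA = 1556.4 m^2/g

1556.4


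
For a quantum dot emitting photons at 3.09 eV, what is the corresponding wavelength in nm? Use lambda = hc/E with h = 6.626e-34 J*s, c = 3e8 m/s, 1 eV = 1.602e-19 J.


Convert energy: E = 3.09 eV = 3.09 * 1.602e-19 = 4.95018e-19 J
lambda = h*c / E = 6.626e-34 * 3e8 / 4.95018e-19
lambda = 4.01561e-07 m = 401.6 nm

401.6


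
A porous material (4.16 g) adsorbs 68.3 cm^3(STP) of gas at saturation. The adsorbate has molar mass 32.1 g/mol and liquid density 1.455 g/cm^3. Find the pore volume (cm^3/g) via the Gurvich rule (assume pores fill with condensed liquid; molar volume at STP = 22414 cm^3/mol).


Moles adsorbed n = V_ads / 22414 = 68.3 / 22414 = 3.047203e-03 mol
Liquid volume V_liq = n * M / rho_liq = 3.047203e-03 * 32.1 / 1.455 = 0.06723 cm^3
Specific pore volume V_pore = V_liq / m_sample = 0.06723 / 4.16
V_pore = 0.0162 cm^3/g

0.0162


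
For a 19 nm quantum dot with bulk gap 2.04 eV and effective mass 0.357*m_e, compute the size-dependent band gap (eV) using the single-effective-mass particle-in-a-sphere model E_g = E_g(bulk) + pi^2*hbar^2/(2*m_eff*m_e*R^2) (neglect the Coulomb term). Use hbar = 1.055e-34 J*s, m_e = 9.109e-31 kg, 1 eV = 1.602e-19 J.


Radius R = 19/2 nm = 9.5e-09 m
Confinement energy dE = pi^2 * hbar^2 / (2 * m_eff * m_e * R^2)
dE = pi^2 * (1.055e-34)^2 / (2 * 0.357 * 9.109e-31 * (9.5e-09)^2) J, divided by 1.602e-19 J/eV
dE = 0.0117 eV
Total band gap = E_g(bulk) + dE = 2.04 + 0.0117 = 2.0517 eV

2.0517


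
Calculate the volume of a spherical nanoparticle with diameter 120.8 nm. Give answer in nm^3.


Radius r = 120.8/2 = 60.4 nm
Volume V = (4/3) * pi * r^3
V = (4/3) * pi * (60.4)^3
V = 922995.16 nm^3

922995.16


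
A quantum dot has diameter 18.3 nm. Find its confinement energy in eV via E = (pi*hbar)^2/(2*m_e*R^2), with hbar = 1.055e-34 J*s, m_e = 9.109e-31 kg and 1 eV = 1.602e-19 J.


Radius R = 18.3/2 = 9.15 nm = 9.15e-09 m
E = (pi * 1.055e-34)^2 / (2 * 9.109e-31 * (9.15e-09)^2)
E(J) = 7.20214e-22
E = E(J) / 1.602e-19 = 0.0045 eV

0.0045


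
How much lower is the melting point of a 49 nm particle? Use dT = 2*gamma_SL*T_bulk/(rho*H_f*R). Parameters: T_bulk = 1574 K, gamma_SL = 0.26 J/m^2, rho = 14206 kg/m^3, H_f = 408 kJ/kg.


Radius R = 49/2 = 24.5 nm = 2.45e-08 m
Convert H_f = 408 kJ/kg = 408000 J/kg
dT = 2 * gamma_SL * T_bulk / (rho * H_f * R)
dT = 2 * 0.26 * 1574 / (14206 * 408000 * 2.45e-08)
dT = 5.8 K

5.8


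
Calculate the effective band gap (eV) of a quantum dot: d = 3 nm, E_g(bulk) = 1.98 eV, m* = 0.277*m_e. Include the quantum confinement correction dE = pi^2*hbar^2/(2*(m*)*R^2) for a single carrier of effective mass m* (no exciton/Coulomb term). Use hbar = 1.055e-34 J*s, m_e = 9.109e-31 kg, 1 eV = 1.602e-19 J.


Radius R = 3/2 nm = 1.5e-09 m
Confinement energy dE = pi^2 * hbar^2 / (2 * m_eff * m_e * R^2)
dE = pi^2 * (1.055e-34)^2 / (2 * 0.277 * 9.109e-31 * (1.5e-09)^2) J, divided by 1.602e-19 J/eV
dE = 0.6039 eV
Total band gap = E_g(bulk) + dE = 1.98 + 0.6039 = 2.5839 eV

2.5839


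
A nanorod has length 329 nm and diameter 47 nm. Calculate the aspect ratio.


Aspect ratio AR = length / diameter
AR = 329 / 47
AR = 7.0

7.0


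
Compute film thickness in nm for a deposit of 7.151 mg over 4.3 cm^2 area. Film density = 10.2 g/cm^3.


Convert: m = 7.151 mg = 7.1510e-06 kg, A = 4.3 cm^2 = 4.3000e-04 m^2, rho = 10.2 g/cm^3 = 10200 kg/m^3
t = m / (A * rho)
t = 7.1510e-06 / (4.3000e-04 * 10200)
t = 1.6304e-06 m = 1630.4 nm

1630.4


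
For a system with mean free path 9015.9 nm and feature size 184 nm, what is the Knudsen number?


Knudsen number Kn = lambda / L
Kn = 9015.9 / 184
Kn = 48.9995

48.9995


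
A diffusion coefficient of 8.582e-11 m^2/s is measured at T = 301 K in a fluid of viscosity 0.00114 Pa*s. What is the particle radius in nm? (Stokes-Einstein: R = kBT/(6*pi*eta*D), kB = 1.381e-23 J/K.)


Stokes-Einstein: R = kB*T / (6*pi*eta*D)
R = 1.381e-23 * 301 / (6 * pi * 0.00114 * 8.582e-11)
R = 2.25406e-09 m = 2.25 nm

2.25


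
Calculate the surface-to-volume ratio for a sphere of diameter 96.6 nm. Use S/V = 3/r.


Radius r = 96.6/2 = 48.3 nm
S/V = 3 / r = 3 / 48.3
S/V = 0.0621 nm^-1

0.0621


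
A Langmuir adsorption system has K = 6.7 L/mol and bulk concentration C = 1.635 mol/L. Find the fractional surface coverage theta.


Langmuir isotherm: theta = K*C / (1 + K*C)
K*C = 6.7 * 1.635 = 10.9545
theta = 10.9545 / (1 + 10.9545) = 10.9545 / 11.9545
theta = 0.9163

0.9163


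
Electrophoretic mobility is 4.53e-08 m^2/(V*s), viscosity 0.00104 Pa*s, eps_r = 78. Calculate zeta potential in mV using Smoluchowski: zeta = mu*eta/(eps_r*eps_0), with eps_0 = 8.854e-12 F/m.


Smoluchowski equation: zeta = mu * eta / (eps_r * eps_0)
zeta = 4.53e-08 * 0.00104 / (78 * 8.854e-12)
zeta = 0.068218 V = 68.22 mV

68.22


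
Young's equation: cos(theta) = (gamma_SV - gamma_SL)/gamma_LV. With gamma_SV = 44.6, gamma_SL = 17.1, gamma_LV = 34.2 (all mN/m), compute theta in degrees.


cos(theta) = (gamma_SV - gamma_SL) / gamma_LV
cos(theta) = (44.6 - 17.1) / 34.2
cos(theta) = 0.804094
theta = arccos(0.804094) = 36.48 degrees

36.48


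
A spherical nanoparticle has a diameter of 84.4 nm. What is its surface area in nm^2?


Radius r = 84.4/2 = 42.2 nm
Surface area SA = 4 * pi * r^2
SA = 4 * pi * (42.2)^2
SA = 22378.7 nm^2

22378.7


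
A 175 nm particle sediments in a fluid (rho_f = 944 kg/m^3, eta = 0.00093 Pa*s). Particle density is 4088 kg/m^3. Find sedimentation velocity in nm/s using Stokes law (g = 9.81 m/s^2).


Radius R = 175/2 nm = 8.75e-08 m
Density difference = 4088 - 944 = 3144 kg/m^3
v = 2 * R^2 * (rho_p - rho_f) * g / (9 * eta)
v = 2 * (8.75e-08)^2 * 3144 * 9.81 / (9 * 0.00093)
v = 5.64251e-08 m/s = 56.4251 nm/s

56.4251


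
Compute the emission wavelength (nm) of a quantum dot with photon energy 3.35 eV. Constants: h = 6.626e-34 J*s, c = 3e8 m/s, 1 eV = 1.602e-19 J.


Convert energy: E = 3.35 eV = 3.35 * 1.602e-19 = 5.3667e-19 J
lambda = h*c / E = 6.626e-34 * 3e8 / 5.3667e-19
lambda = 3.70395e-07 m = 370.4 nm

370.4


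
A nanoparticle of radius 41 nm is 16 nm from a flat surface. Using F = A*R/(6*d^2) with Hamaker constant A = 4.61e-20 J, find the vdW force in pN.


Convert to SI: R = 41 nm = 4.1e-08 m, d = 16 nm = 1.6e-08 m
F = A * R / (6 * d^2)
F = 4.61e-20 * 4.1e-08 / (6 * (1.6e-08)^2)
F = 1.23053e-12 N = 1.231 pN

1.231


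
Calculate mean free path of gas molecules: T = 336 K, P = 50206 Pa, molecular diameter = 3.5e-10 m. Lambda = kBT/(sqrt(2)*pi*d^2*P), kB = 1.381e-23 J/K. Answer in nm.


Mean free path: lambda = kB*T / (sqrt(2) * pi * d^2 * P)
lambda = 1.381e-23 * 336 / (sqrt(2) * pi * (3.5e-10)^2 * 50206)
lambda = 1.69815e-07 m
lambda = 169.82 nm

169.82


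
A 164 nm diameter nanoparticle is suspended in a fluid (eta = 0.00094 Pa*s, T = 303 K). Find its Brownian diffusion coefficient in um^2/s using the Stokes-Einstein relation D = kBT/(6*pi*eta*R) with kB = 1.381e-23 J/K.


Radius R = 164/2 = 82 nm = 8.2e-08 m
D = kB*T / (6*pi*eta*R)
D = 1.381e-23 * 303 / (6 * pi * 0.00094 * 8.2e-08)
D = 2.88001e-12 m^2/s = 2.88 um^2/s

2.88


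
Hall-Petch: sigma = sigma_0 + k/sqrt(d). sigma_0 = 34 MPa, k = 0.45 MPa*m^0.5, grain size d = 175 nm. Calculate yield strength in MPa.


d = 175 nm = 1.75e-07 m
sqrt(d) = 0.00041833
Hall-Petch contribution = k / sqrt(d) = 0.45 / 0.00041833 = 1075.7 MPa
sigma = sigma_0 + k/sqrt(d) = 34 + 1075.7 = 1109.7 MPa

1109.7


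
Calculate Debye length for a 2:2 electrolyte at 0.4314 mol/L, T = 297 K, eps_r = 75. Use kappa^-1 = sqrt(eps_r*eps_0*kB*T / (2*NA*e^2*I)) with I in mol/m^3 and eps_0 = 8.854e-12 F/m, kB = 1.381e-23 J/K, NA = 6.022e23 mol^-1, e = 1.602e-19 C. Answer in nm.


Ionic strength I = 0.4314 * 2^2 * 1000 = 1725.6 mol/m^3
kappa^-1 = sqrt(75 * 8.854e-12 * 1.381e-23 * 297 / (2 * 6.022e23 * (1.602e-19)^2 * 1725.6))
kappa^-1 = 0.226 nm

0.226


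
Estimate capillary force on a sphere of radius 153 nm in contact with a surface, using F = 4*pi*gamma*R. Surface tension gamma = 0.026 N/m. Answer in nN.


Convert radius: R = 153 nm = 1.53e-07 m
F = 4 * pi * gamma * R
F = 4 * pi * 0.026 * 1.53e-07
F = 4.9989e-08 N = 49.989 nN

49.989


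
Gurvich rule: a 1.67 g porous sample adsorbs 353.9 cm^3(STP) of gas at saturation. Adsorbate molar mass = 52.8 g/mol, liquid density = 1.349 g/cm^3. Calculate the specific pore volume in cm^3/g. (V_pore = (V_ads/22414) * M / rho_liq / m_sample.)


Moles adsorbed n = V_ads / 22414 = 353.9 / 22414 = 1.578924e-02 mol
Liquid volume V_liq = n * M / rho_liq = 1.578924e-02 * 52.8 / 1.349 = 0.61799 cm^3
Specific pore volume V_pore = V_liq / m_sample = 0.61799 / 1.67
V_pore = 0.3701 cm^3/g

0.3701


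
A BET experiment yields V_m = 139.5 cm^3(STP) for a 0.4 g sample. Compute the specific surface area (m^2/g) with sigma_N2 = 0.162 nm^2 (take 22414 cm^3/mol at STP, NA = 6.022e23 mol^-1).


Number of moles in monolayer = V_m / 22414 = 139.5 / 22414 = 0.00622379
Number of molecules = moles * NA = 0.00622379 * 6.022e23
SA = molecules * sigma / mass
SA = (139.5 / 22414) * 6.022e23 * 0.162e-18 / 0.4
SA = 1517.9 m^2/g

1517.9


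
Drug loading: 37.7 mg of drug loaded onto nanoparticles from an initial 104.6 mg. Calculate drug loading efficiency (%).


Drug loading efficiency = (drug loaded / drug initial) * 100
DLE = 37.7 / 104.6 * 100
DLE = 0.3604 * 100
DLE = 36.04%

36.04


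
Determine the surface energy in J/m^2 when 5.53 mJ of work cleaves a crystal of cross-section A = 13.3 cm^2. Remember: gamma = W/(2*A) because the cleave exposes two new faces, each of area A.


Convert: A = 13.3 cm^2 = 0.00133 m^2, W = 5.53 mJ = 0.00553 J
Cleaving exposes two faces of area A, so total new surface = 2*A and gamma = W / (2*A)
gamma = 0.00553 / (2 * 0.00133)
gamma = 2.079 J/m^2

2.079


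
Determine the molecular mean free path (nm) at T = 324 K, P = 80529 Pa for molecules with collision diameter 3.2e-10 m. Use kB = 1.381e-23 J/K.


Mean free path: lambda = kB*T / (sqrt(2) * pi * d^2 * P)
lambda = 1.381e-23 * 324 / (sqrt(2) * pi * (3.2e-10)^2 * 80529)
lambda = 1.2213e-07 m
lambda = 122.13 nm

122.13


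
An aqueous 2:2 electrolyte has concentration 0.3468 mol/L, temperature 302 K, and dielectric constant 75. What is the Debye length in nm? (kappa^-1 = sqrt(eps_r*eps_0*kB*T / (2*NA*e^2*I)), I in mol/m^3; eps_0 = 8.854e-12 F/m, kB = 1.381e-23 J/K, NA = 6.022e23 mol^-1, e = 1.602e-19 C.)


Ionic strength I = 0.3468 * 2^2 * 1000 = 1387.2 mol/m^3
kappa^-1 = sqrt(75 * 8.854e-12 * 1.381e-23 * 302 / (2 * 6.022e23 * (1.602e-19)^2 * 1387.2))
kappa^-1 = 0.254 nm

0.254


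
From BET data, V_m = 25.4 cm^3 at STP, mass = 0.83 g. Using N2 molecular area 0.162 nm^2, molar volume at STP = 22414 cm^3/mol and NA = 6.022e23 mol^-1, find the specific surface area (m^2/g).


Number of moles in monolayer = V_m / 22414 = 25.4 / 22414 = 0.00113322
Number of molecules = moles * NA = 0.00113322 * 6.022e23
SA = molecules * sigma / mass
SA = (25.4 / 22414) * 6.022e23 * 0.162e-18 / 0.83
SA = 133.2 m^2/g

133.2


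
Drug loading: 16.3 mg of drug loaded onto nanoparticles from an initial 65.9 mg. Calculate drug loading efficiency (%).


Drug loading efficiency = (drug loaded / drug initial) * 100
DLE = 16.3 / 65.9 * 100
DLE = 0.2473 * 100
DLE = 24.73%

24.73


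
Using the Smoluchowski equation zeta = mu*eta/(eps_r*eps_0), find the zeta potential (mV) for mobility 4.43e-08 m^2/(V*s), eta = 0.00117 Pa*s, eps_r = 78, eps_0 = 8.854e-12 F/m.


Smoluchowski equation: zeta = mu * eta / (eps_r * eps_0)
zeta = 4.43e-08 * 0.00117 / (78 * 8.854e-12)
zeta = 0.075051 V = 75.05 mV

75.05


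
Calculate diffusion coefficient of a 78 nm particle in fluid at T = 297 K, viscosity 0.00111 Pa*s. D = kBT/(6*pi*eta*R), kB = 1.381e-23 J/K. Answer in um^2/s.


Radius R = 78/2 = 39 nm = 3.9e-08 m
D = kB*T / (6*pi*eta*R)
D = 1.381e-23 * 297 / (6 * pi * 0.00111 * 3.9e-08)
D = 5.02645e-12 m^2/s = 5.026 um^2/s

5.026


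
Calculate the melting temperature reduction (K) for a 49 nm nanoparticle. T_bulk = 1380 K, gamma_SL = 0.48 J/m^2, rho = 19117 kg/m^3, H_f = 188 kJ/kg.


Radius R = 49/2 = 24.5 nm = 2.45e-08 m
Convert H_f = 188 kJ/kg = 188000 J/kg
dT = 2 * gamma_SL * T_bulk / (rho * H_f * R)
dT = 2 * 0.48 * 1380 / (19117 * 188000 * 2.45e-08)
dT = 15.0 K

15.0


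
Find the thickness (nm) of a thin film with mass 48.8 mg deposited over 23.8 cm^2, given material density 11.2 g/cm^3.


Convert: m = 48.8 mg = 4.8800e-05 kg, A = 23.8 cm^2 = 2.3800e-03 m^2, rho = 11.2 g/cm^3 = 11200 kg/m^3
t = m / (A * rho)
t = 4.8800e-05 / (2.3800e-03 * 11200)
t = 1.8307e-06 m = 1830.7 nm

1830.7


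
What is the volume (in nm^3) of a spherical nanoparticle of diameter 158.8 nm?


Radius r = 158.8/2 = 79.4 nm
Volume V = (4/3) * pi * r^3
V = (4/3) * pi * (79.4)^3
V = 2096766.73 nm^3

2096766.73


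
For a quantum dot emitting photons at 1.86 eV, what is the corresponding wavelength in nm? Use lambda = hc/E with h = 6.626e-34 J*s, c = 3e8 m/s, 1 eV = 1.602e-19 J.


Convert energy: E = 1.86 eV = 1.86 * 1.602e-19 = 2.97972e-19 J
lambda = h*c / E = 6.626e-34 * 3e8 / 2.97972e-19
lambda = 6.6711e-07 m = 667.1 nm

667.1


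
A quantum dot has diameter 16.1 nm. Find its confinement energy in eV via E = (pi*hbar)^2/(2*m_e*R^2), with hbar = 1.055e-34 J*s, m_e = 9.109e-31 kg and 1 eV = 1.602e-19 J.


Radius R = 16.1/2 = 8.05 nm = 8.05e-09 m
E = (pi * 1.055e-34)^2 / (2 * 9.109e-31 * (8.05e-09)^2)
E(J) = 9.30491e-22
E = E(J) / 1.602e-19 = 0.0058 eV

0.0058


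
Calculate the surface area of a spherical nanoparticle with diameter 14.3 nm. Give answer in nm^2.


Radius r = 14.3/2 = 7.15 nm
Surface area SA = 4 * pi * r^2
SA = 4 * pi * (7.15)^2
SA = 642.42 nm^2

642.42


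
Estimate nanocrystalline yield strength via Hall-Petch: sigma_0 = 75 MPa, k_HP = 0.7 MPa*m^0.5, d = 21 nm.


d = 21 nm = 2.1e-08 m
sqrt(d) = 0.0001449138
Hall-Petch contribution = k / sqrt(d) = 0.7 / 0.0001449138 = 4830.5 MPa
sigma = sigma_0 + k/sqrt(d) = 75 + 4830.5 = 4905.5 MPa

4905.5


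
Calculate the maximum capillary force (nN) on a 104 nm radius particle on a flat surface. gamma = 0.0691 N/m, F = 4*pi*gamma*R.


Convert radius: R = 104 nm = 1.04e-07 m
F = 4 * pi * gamma * R
F = 4 * pi * 0.0691 * 1.04e-07
F = 9.0307e-08 N = 90.307 nN

90.307


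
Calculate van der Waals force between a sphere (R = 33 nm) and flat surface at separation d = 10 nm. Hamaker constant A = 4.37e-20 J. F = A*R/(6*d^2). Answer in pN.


Convert to SI: R = 33 nm = 3.3e-08 m, d = 10 nm = 1e-08 m
F = A * R / (6 * d^2)
F = 4.37e-20 * 3.3e-08 / (6 * (1e-08)^2)
F = 2.4035e-12 N = 2.404 pN

2.404


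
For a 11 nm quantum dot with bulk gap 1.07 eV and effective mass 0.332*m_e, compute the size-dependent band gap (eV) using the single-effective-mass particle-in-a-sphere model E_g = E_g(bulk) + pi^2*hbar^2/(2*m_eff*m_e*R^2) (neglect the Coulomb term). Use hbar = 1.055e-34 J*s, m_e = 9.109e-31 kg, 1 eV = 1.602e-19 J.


Radius R = 11/2 nm = 5.5e-09 m
Confinement energy dE = pi^2 * hbar^2 / (2 * m_eff * m_e * R^2)
dE = pi^2 * (1.055e-34)^2 / (2 * 0.332 * 9.109e-31 * (5.5e-09)^2) J, divided by 1.602e-19 J/eV
dE = 0.0375 eV
Total band gap = E_g(bulk) + dE = 1.07 + 0.0375 = 1.1075 eV

1.1075


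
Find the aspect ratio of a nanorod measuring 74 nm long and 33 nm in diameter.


Aspect ratio AR = length / diameter
AR = 74 / 33
AR = 2.24

2.24


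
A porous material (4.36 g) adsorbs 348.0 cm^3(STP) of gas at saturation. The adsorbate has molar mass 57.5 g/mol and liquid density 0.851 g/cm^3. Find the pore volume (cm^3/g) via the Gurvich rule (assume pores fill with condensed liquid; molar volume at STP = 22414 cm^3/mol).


Moles adsorbed n = V_ads / 22414 = 348.0 / 22414 = 1.552601e-02 mol
Liquid volume V_liq = n * M / rho_liq = 1.552601e-02 * 57.5 / 0.851 = 1.04905 cm^3
Specific pore volume V_pore = V_liq / m_sample = 1.04905 / 4.36
V_pore = 0.2406 cm^3/g

0.2406


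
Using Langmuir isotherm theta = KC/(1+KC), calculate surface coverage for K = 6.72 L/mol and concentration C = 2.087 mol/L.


Langmuir isotherm: theta = K*C / (1 + K*C)
K*C = 6.72 * 2.087 = 14.02464
theta = 14.02464 / (1 + 14.02464) = 14.02464 / 15.02464
theta = 0.9334

0.9334


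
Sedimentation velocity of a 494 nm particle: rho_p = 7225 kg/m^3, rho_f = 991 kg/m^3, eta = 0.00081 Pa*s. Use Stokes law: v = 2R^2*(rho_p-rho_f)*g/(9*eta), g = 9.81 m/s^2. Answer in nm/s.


Radius R = 494/2 nm = 2.47e-07 m
Density difference = 7225 - 991 = 6234 kg/m^3
v = 2 * R^2 * (rho_p - rho_f) * g / (9 * eta)
v = 2 * (2.47e-07)^2 * 6234 * 9.81 / (9 * 0.00081)
v = 1.0236e-06 m/s = 1023.6045 nm/s

1023.6045


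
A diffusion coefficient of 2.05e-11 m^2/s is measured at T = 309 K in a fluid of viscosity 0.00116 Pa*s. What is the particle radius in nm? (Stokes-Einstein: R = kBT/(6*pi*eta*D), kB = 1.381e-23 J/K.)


Stokes-Einstein: R = kB*T / (6*pi*eta*D)
R = 1.381e-23 * 309 / (6 * pi * 0.00116 * 2.05e-11)
R = 9.52005e-09 m = 9.52 nm

9.52


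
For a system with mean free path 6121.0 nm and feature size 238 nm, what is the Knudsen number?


Knudsen number Kn = lambda / L
Kn = 6121.0 / 238
Kn = 25.7185

25.7185


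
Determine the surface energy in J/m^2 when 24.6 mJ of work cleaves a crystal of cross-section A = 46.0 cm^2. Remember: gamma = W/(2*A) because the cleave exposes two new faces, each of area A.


Convert: A = 46.0 cm^2 = 0.0046 m^2, W = 24.6 mJ = 0.0246 J
Cleaving exposes two faces of area A, so total new surface = 2*A and gamma = W / (2*A)
gamma = 0.0246 / (2 * 0.0046)
gamma = 2.674 J/m^2

2.674


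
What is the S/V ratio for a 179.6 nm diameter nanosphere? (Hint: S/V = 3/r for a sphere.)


Radius r = 179.6/2 = 89.8 nm
S/V = 3 / r = 3 / 89.8
S/V = 0.0334 nm^-1

0.0334


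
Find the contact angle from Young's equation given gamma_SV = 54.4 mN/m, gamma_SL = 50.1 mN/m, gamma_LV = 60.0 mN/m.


cos(theta) = (gamma_SV - gamma_SL) / gamma_LV
cos(theta) = (54.4 - 50.1) / 60.0
cos(theta) = 0.071667
theta = arccos(0.071667) = 85.89 degrees

85.89


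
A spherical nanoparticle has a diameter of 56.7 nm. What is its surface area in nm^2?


Radius r = 56.7/2 = 28.35 nm
Surface area SA = 4 * pi * r^2
SA = 4 * pi * (28.35)^2
SA = 10099.87 nm^2

10099.87


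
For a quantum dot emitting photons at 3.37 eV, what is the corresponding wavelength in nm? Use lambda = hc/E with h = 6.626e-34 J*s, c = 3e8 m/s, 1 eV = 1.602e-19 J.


Convert energy: E = 3.37 eV = 3.37 * 1.602e-19 = 5.39874e-19 J
lambda = h*c / E = 6.626e-34 * 3e8 / 5.39874e-19
lambda = 3.68197e-07 m = 368.2 nm

368.2


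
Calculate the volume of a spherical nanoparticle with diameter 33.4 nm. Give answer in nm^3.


Radius r = 33.4/2 = 16.7 nm
Volume V = (4/3) * pi * r^3
V = (4/3) * pi * (16.7)^3
V = 19509.14 nm^3

19509.14


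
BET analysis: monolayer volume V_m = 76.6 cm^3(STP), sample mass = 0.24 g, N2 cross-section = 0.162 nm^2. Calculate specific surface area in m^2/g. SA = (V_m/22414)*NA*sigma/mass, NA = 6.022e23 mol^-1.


Number of moles in monolayer = V_m / 22414 = 76.6 / 22414 = 0.00341751
Number of molecules = moles * NA = 0.00341751 * 6.022e23
SA = molecules * sigma / mass
SA = (76.6 / 22414) * 6.022e23 * 0.162e-18 / 0.24
SA = 1389.2 m^2/g

1389.2


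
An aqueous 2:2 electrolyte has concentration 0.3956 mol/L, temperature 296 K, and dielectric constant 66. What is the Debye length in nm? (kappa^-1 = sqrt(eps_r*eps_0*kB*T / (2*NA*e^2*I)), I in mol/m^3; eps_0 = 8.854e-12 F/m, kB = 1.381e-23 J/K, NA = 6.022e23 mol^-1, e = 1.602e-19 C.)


Ionic strength I = 0.3956 * 2^2 * 1000 = 1582.4 mol/m^3
kappa^-1 = sqrt(66 * 8.854e-12 * 1.381e-23 * 296 / (2 * 6.022e23 * (1.602e-19)^2 * 1582.4))
kappa^-1 = 0.221 nm

0.221


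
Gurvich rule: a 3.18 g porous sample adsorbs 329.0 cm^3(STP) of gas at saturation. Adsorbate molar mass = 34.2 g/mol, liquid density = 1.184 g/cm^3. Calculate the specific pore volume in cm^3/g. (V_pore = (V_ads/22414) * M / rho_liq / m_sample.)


Moles adsorbed n = V_ads / 22414 = 329.0 / 22414 = 1.467833e-02 mol
Liquid volume V_liq = n * M / rho_liq = 1.467833e-02 * 34.2 / 1.184 = 0.42399 cm^3
Specific pore volume V_pore = V_liq / m_sample = 0.42399 / 3.18
V_pore = 0.1333 cm^3/g

0.1333


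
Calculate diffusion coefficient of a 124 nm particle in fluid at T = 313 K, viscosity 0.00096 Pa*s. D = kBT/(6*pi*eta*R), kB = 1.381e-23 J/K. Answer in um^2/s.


Radius R = 124/2 = 62 nm = 6.2e-08 m
D = kB*T / (6*pi*eta*R)
D = 1.381e-23 * 313 / (6 * pi * 0.00096 * 6.2e-08)
D = 3.85278e-12 m^2/s = 3.853 um^2/s

3.853


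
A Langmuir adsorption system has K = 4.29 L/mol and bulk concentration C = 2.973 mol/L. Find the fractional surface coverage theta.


Langmuir isotherm: theta = K*C / (1 + K*C)
K*C = 4.29 * 2.973 = 12.75417
theta = 12.75417 / (1 + 12.75417) = 12.75417 / 13.75417
theta = 0.9273

0.9273


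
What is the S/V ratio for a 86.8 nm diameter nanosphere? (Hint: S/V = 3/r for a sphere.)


Radius r = 86.8/2 = 43.4 nm
S/V = 3 / r = 3 / 43.4
S/V = 0.0691 nm^-1

0.0691


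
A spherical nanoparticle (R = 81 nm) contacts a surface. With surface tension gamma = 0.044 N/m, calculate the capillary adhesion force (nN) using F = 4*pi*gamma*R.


Convert radius: R = 81 nm = 8.1e-08 m
F = 4 * pi * gamma * R
F = 4 * pi * 0.044 * 8.1e-08
F = 4.47865e-08 N = 44.7865 nN

44.7865


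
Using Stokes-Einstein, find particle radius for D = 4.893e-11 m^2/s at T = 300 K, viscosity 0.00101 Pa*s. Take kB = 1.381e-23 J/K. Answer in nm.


Stokes-Einstein: R = kB*T / (6*pi*eta*D)
R = 1.381e-23 * 300 / (6 * pi * 0.00101 * 4.893e-11)
R = 4.44751e-09 m = 4.45 nm

4.45


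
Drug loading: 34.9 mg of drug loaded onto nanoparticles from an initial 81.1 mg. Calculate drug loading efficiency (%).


Drug loading efficiency = (drug loaded / drug initial) * 100
DLE = 34.9 / 81.1 * 100
DLE = 0.4303 * 100
DLE = 43.03%

43.03


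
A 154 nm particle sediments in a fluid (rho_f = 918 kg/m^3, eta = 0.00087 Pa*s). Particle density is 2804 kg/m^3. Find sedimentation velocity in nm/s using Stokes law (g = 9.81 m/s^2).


Radius R = 154/2 nm = 7.7e-08 m
Density difference = 2804 - 918 = 1886 kg/m^3
v = 2 * R^2 * (rho_p - rho_f) * g / (9 * eta)
v = 2 * (7.7e-08)^2 * 1886 * 9.81 / (9 * 0.00087)
v = 2.80195e-08 m/s = 28.0195 nm/s

28.0195


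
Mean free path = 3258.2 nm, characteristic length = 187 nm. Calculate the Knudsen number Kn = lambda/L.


Knudsen number Kn = lambda / L
Kn = 3258.2 / 187
Kn = 17.4235

17.4235


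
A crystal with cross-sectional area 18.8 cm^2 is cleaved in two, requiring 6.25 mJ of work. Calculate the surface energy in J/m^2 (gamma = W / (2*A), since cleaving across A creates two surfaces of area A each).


Convert: A = 18.8 cm^2 = 0.00188 m^2, W = 6.25 mJ = 0.00625 J
Cleaving exposes two faces of area A, so total new surface = 2*A and gamma = W / (2*A)
gamma = 0.00625 / (2 * 0.00188)
gamma = 1.662 J/m^2

1.662


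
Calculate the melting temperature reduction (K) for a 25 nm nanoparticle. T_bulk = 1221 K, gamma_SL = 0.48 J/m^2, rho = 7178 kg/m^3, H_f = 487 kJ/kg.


Radius R = 25/2 = 12.5 nm = 1.25e-08 m
Convert H_f = 487 kJ/kg = 487000 J/kg
dT = 2 * gamma_SL * T_bulk / (rho * H_f * R)
dT = 2 * 0.48 * 1221 / (7178 * 487000 * 1.25e-08)
dT = 26.8 K

26.8


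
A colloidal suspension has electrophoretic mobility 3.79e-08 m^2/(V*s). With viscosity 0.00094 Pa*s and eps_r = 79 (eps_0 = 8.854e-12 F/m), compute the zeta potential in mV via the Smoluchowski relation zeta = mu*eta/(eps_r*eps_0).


Smoluchowski equation: zeta = mu * eta / (eps_r * eps_0)
zeta = 3.79e-08 * 0.00094 / (79 * 8.854e-12)
zeta = 0.050933 V = 50.93 mV

50.93


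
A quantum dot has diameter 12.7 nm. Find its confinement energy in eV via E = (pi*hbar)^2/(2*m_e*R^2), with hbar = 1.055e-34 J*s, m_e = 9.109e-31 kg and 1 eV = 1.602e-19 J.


Radius R = 12.7/2 = 6.35 nm = 6.35e-09 m
E = (pi * 1.055e-34)^2 / (2 * 9.109e-31 * (6.35e-09)^2)
E(J) = 1.4954e-21
E = E(J) / 1.602e-19 = 0.0093 eV

0.0093


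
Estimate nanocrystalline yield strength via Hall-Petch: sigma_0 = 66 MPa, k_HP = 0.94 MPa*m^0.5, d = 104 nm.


d = 104 nm = 1.04e-07 m
sqrt(d) = 0.0003224903
Hall-Petch contribution = k / sqrt(d) = 0.94 / 0.0003224903 = 2914.8 MPa
sigma = sigma_0 + k/sqrt(d) = 66 + 2914.8 = 2980.8 MPa

2980.8


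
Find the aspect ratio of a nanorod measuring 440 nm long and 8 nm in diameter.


Aspect ratio AR = length / diameter
AR = 440 / 8
AR = 55.0

55.0


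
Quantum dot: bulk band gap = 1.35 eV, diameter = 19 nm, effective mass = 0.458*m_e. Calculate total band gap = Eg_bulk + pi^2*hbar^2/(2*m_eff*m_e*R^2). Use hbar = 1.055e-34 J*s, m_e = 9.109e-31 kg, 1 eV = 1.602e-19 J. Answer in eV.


Radius R = 19/2 nm = 9.5e-09 m
Confinement energy dE = pi^2 * hbar^2 / (2 * m_eff * m_e * R^2)
dE = pi^2 * (1.055e-34)^2 / (2 * 0.458 * 9.109e-31 * (9.5e-09)^2) J, divided by 1.602e-19 J/eV
dE = 0.0091 eV
Total band gap = E_g(bulk) + dE = 1.35 + 0.0091 = 1.3591 eV

1.3591


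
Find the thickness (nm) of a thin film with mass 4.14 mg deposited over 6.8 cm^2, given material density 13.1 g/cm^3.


Convert: m = 4.14 mg = 4.1400e-06 kg, A = 6.8 cm^2 = 6.8000e-04 m^2, rho = 13.1 g/cm^3 = 13100 kg/m^3
t = m / (A * rho)
t = 4.1400e-06 / (6.8000e-04 * 13100)
t = 4.6475e-07 m = 464.8 nm

464.8


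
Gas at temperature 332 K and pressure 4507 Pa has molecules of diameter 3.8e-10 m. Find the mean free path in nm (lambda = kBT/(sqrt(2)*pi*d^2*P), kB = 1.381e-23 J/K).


Mean free path: lambda = kB*T / (sqrt(2) * pi * d^2 * P)
lambda = 1.381e-23 * 332 / (sqrt(2) * pi * (3.8e-10)^2 * 4507)
lambda = 1.58567e-06 m
lambda = 1585.67 nm

1585.67


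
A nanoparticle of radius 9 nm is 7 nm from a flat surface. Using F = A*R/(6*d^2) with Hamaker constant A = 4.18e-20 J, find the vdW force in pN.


Convert to SI: R = 9 nm = 9e-09 m, d = 7 nm = 7e-09 m
F = A * R / (6 * d^2)
F = 4.18e-20 * 9e-09 / (6 * (7e-09)^2)
F = 1.27959e-12 N = 1.28 pN

1.28
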